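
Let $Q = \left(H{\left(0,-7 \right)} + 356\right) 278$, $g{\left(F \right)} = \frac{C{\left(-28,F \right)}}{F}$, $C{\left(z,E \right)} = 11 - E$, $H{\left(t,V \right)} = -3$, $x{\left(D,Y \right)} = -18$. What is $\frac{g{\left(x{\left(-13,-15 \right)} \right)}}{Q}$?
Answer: $- \frac{29}{1766412} \approx -1.6417 \cdot 10^{-5}$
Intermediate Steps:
$g{\left(F \right)} = \frac{11 - F}{F}$
$Q = 98134$ ($Q = \left(-3 + 356\right) 278 = 353 \cdot 278 = 98134$)
$\frac{g{\left(x{\left(-13,-15 \right)} \right)}}{Q} = \frac{\frac{1}{-18} \left(11 - -18\right)}{98134} = - \frac{11 + 18}{18} \cdot \frac{1}{98134} = \left(- \frac{1}{18}\right) 29 \cdot \frac{1}{98134} = \left(- \frac{29}{18}\right) \frac{1}{98134} = - \frac{29}{1766412}$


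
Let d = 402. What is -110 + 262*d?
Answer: 105214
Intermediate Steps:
-110 + 262*d = -110 + 262*402 = -110 + 105324 = 105214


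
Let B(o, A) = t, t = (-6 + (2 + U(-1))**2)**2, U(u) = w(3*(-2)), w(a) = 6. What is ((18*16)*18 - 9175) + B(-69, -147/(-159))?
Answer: -627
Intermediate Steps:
U(u) = 6
t = 3364 (t = (-6 + (2 + 6)**2)**2 = (-6 + 8**2)**2 = (-6 + 64)**2 = 58**2 = 3364)
B(o, A) = 3364
((18*16)*18 - 9175) + B(-69, -147/(-159)) = ((18*16)*18 - 9175) + 3364 = (288*18 - 9175) + 3364 = (5184 - 9175) + 3364 = -3991 + 3364 = -627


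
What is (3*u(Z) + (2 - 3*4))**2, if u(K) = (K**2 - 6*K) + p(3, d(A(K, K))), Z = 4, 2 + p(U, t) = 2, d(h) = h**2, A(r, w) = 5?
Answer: 1156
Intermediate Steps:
p(U, t) = 0 (p(U, t) = -2 + 2 = 0)
u(K) = K**2 - 6*K (u(K) = (K**2 - 6*K) + 0 = K**2 - 6*K)
(3*u(Z) + (2 - 3*4))**2 = (3*(4*(-6 + 4)) + (2 - 3*4))**2 = (3*(4*(-2)) + (2 - 12))**2 = (3*(-8) - 10)**2 = (-24 - 10)**2 = (-34)**2 = 1156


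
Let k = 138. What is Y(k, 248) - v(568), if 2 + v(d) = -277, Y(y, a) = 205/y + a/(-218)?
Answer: 4201951/15042 ≈ 279.35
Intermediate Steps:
Y(y, a) = 205/y - a/218 (Y(y, a) = 205/y + a*(-1/218) = 205/y - a/218)
v(d) = -279 (v(d) = -2 - 277 = -279)
Y(k, 248) - v(568) = (205/138 - 1/218*248) - 1*(-279) = (205*(1/138) - 124/109) + 279 = (205/138 - 124/109) + 279 = 5233/15042 + 279 = 4201951/15042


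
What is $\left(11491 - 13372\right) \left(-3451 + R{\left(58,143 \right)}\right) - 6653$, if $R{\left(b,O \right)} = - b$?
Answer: $6593776$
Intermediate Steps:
$\left(11491 - 13372\right) \left(-3451 + R{\left(58,143 \right)}\right) - 6653 = \left(11491 - 13372\right) \left(-3451 - 58\right) - 6653 = - 1881 \left(-3451 - 58\right) - 6653 = \left(-1881\right) \left(-3509\right) - 6653 = 6600429 - 6653 = 6593776$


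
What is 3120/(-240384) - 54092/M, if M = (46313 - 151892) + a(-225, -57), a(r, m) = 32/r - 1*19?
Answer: 29703246385/59493993328 ≈ 0.49926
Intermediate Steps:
a(r, m) = -19 + 32/r (a(r, m) = 32/r - 19 = -19 + 32/r)
M = -23759582/225 (M = (46313 - 151892) + (-19 + 32/(-225)) = -105579 + (-19 + 32*(-1/225)) = -105579 + (-19 - 32/225) = -105579 - 4307/225 = -23759582/225 ≈ -1.0560e+5)
3120/(-240384) - 54092/M = 3120/(-240384) - 54092/(-23759582/225) = 3120*(-1/240384) - 54092*(-225/23759582) = -65/5008 + 6085350/11879791 = 29703246385/59493993328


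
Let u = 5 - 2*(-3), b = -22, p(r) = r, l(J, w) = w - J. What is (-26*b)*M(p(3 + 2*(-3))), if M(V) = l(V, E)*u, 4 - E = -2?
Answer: 56628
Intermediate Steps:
E = 6 (E = 4 - 1*(-2) = 4 + 2 = 6)
u = 11 (u = 5 + 6 = 11)
M(V) = 66 - 11*V (M(V) = (6 - V)*11 = 66 - 11*V)
(-26*b)*M(p(3 + 2*(-3))) = (-26*(-22))*(66 - 11*(3 + 2*(-3))) = 572*(66 - 11*(3 - 6)) = 572*(66 - 11*(-3)) = 572*(66 + 33) = 572*99 = 56628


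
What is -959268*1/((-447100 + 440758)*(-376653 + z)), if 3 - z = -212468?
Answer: -79939/86770187 ≈ -0.00092127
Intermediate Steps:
z = 212471 (z = 3 - 1*(-212468) = 3 + 212468 = 212471)
-959268*1/((-447100 + 440758)*(-376653 + z)) = -959268*1/((-447100 + 440758)*(-376653 + 212471)) = -959268/((-6342*(-164182))) = -959268/1041242244 = -959268*1/1041242244 = -79939/86770187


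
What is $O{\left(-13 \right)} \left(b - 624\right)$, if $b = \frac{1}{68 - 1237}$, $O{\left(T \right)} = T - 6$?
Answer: $\frac{13859683}{1169} \approx 11856.0$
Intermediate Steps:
$O{\left(T \right)} = -6 + T$ ($O{\left(T \right)} = T - 6 = -6 + T$)
$b = - \frac{1}{1169}$ ($b = \frac{1}{68 - 1237} = \frac{1}{-1169} = - \frac{1}{1169} \approx -0.00085543$)
$O{\left(-13 \right)} \left(b - 624\right) = \left(-6 - 13\right) \left(- \frac{1}{1169} - 624\right) = \left(-19\right) \left(- \frac{729457}{1169}\right) = \frac{13859683}{1169}$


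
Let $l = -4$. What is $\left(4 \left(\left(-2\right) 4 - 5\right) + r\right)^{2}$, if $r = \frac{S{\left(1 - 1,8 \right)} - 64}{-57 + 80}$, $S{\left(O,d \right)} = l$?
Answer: $\frac{1597696}{529} \approx 3020.2$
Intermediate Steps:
$S{\left(O,d \right)} = -4$
$r = - \frac{68}{23}$ ($r = \frac{-4 - 64}{-57 + 80} = - \frac{68}{23} \approx -2.9565$)
$\left(4 \left(\left(-2\right) 4 - 5\right) + r\right)^{2} = \left(4 \left(\left(-2\right) 4 - 5\right) - \frac{68}{23}\right)^{2} = \left(4 \left(-8 - 5\right) - \frac{68}{23}\right)^{2} = \left(4 \left(-13\right) - \frac{68}{23}\right)^{2} = \left(-52 - \frac{68}{23}\right)^{2} = \left(- \frac{1264}{23}\right)^{2} = \frac{1597696}{529}$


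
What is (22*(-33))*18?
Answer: -13068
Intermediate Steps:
(22*(-33))*18 = -726*18 = -13068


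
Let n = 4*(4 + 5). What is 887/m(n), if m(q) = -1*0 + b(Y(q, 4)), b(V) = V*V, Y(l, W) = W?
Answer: 887/16 ≈ 55.438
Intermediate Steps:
b(V) = V**2
n = 36 (n = 4*9 = 36)
m(q) = 16 (m(q) = -1*0 + 4**2 = 0 + 16 = 16)
887/m(n) = 887/16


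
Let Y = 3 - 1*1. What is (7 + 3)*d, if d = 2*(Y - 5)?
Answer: -60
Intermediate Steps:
Y = 2 (Y = 3 - 1 = 2)
d = -6 (d = 2*(2 - 5) = 2*(-3) = -6)
(7 + 3)*d = (7 + 3)*(-6) = 10*(-6) = -60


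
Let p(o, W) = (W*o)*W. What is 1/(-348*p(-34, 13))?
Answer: 1/1999608 ≈ 5.0010e-7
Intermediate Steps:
p(o, W) = o*W²
1/(-348*p(-34, 13)) = 1/(-(-11832)*13²) = 1/(-(-11832)*169) = 1/(-348*(-5746)) = 1/1999608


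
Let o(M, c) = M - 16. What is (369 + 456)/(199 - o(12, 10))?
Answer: 825/203 ≈ 4.0640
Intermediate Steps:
o(M, c) = -16 + M
(369 + 456)/(199 - o(12, 10)) = (369 + 456)/(199 - (-16 + 12)) = 825/(199 - 1*(-4)) = 825/(199 + 4) = 825/203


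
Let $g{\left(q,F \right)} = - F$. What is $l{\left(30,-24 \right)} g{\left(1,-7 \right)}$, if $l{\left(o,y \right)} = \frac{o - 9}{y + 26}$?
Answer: $\frac{147}{2} \approx 73.5$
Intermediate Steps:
$l{\left(o,y \right)} = \frac{-9 + o}{26 + y}$
$l{\left(30,-24 \right)} g{\left(1,-7 \right)} = \frac{-9 + 30}{26 - 24} \left(\left(-1\right) \left(-7\right)\right) = \frac{1}{2} \cdot 21 \cdot 7 = \frac{21}{2} \cdot 7 = \frac{147}{2}$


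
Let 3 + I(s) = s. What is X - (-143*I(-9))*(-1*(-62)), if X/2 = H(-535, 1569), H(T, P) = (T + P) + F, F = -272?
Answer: -104868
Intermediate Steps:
I(s) = -3 + s
H(T, P) = -272 + P + T (H(T, P) = (T + P) - 272 = (P + T) - 272 = -272 + P + T)
X = 1524 (X = 2*(-272 + 1569 - 535) = 2*762 = 1524)
X - (-143*I(-9))*(-1*(-62)) = 1524 - (-143*(-3 - 9))*(-1*(-62)) = 1524 - (-143*(-12))*62 = 1524 - 1716*62 = 1524 - 1*106392 = 1524 - 106392 = -104868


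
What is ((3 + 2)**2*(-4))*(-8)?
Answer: 800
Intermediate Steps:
((3 + 2)**2*(-4))*(-8) = (5**2*(-4))*(-8) = (25*(-4))*(-8) = -100*(-8) = 800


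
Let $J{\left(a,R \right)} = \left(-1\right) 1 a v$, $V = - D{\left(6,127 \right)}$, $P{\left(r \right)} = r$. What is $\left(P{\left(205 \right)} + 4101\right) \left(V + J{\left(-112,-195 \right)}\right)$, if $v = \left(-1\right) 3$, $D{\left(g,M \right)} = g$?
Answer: $-1472652$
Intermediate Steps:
$v = -3$
$V = -6$ ($V = \left(-1\right) 6 = -6$)
$J{\left(a,R \right)} = 3 a$ ($J{\left(a,R \right)} = \left(-1\right) 1 a \left(-3\right) = - a \left(-3\right) = 3 a$)
$\left(P{\left(205 \right)} + 4101\right) \left(V + J{\left(-112,-195 \right)}\right) = \left(205 + 4101\right) \left(-6 + 3 \left(-112\right)\right) = 4306 \left(-6 - 336\right) = 4306 \left(-342\right) = -1472652$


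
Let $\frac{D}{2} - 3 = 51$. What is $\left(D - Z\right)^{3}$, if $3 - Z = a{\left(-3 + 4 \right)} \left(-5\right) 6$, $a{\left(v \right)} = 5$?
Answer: $-91125$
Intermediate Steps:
$D = 108$ ($D = 6 + 2 \cdot 51 = 6 + 102 = 108$)
$Z = 153$ ($Z = 3 - 5 \left(-5\right) 6 = 3 - \left(-25\right) 6 = 3 - -150 = 3 + 150 = 153$)
$\left(D - Z\right)^{3} = \left(108 - 153\right)^{3} = \left(-45\right)^{3} = -91125$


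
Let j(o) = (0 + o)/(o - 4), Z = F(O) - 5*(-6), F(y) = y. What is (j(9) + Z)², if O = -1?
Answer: 23716/25 ≈ 948.64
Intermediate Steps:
Z = 29 (Z = -1 - 5*(-6) = -1 + 30 = 29)
j(o) = o/(-4 + o)
(j(9) + Z)² = (9/(-4 + 9) + 29)² = (9/5 + 29)² = (154/5)² = 23716/25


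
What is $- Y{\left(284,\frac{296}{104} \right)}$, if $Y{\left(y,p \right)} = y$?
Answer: $-284$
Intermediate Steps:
$- Y{\left(284,\frac{296}{104} \right)} = \left(-1\right) 284 = -284$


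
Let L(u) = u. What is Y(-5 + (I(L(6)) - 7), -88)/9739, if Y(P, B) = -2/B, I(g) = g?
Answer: 1/428516 ≈ 2.3336e-6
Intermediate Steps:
Y(-5 + (I(L(6)) - 7), -88)/9739 = -2/(-88)/9739 = -2*(-1/88)*(1/9739) = (1/44)*(1/9739) = 1/428516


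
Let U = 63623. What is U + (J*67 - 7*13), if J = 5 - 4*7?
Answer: 61991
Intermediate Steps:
J = -23 (J = 5 - 28 = -23)
U + (J*67 - 7*13) = 63623 + (-23*67 - 7*13) = 63623 + (-1541 - 91) = 63623 - 1632 = 61991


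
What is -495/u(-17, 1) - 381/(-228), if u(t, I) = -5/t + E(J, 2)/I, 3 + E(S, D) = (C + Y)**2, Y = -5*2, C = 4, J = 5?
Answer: -283829/21508 ≈ -13.196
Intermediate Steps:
Y = -10
E(S, D) = 33 (E(S, D) = -3 + (4 - 10)**2 = -3 + (-6)**2 = -3 + 36 = 33)
u(t, I) = -5/t + 33/I
-495/u(-17, 1) - 381/(-228) = -495/(-5/(-17) + 33/1) - 381/(-228) = -495/(-5*(-1/17) + 33*1) - 381*(-1/228) = -495/(5/17 + 33) + 127/76 = -495/566/17 + 127/76 = -495*17/566 + 127/76 = -8415/566 + 127/76 = -283829/21508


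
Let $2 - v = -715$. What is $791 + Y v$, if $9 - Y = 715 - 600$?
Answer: $-75211$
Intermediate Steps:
$v = 717$ ($v = 2 - -715 = 2 + 715 = 717$)
$Y = -106$ ($Y = 9 - \left(715 - 600\right) = 9 - 115 = -106$)
$791 + Y v = 791 - 76002 = -75211$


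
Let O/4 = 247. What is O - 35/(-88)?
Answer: 86979/88 ≈ 988.40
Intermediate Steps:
O = 988 (O = 4*247 = 988)
O - 35/(-88) = 988 - 35/(-88) = 988 - 35*(-1/88) = 988 + 35/88 = 86979/88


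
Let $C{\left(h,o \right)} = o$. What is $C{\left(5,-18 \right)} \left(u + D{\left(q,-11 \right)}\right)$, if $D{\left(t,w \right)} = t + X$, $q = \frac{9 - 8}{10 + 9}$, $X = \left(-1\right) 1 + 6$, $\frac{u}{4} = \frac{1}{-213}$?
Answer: $- \frac{122232}{1349} \approx -90.609$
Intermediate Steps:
$u = - \frac{4}{213}$ ($u = \frac{4}{-213} = 4 \left(- \frac{1}{213}\right) = - \frac{4}{213} \approx -0.018779$)
$X = 5$ ($X = -1 + 6 = 5$)
$q = \frac{1}{19}$ ($q = 1 \cdot \frac{1}{19} = \frac{1}{19} \approx 0.052632$)
$D{\left(t,w \right)} = 5 + t$ ($D{\left(t,w \right)} = t + 5 = 5 + t$)
$C{\left(5,-18 \right)} \left(u + D{\left(q,-11 \right)}\right) = - 18 \left(- \frac{4}{213} + \left(5 + \frac{1}{19}\right)\right) = - 18 \left(- \frac{4}{213} + \frac{96}{19}\right) = \left(-18\right) \frac{20372}{4047} = - \frac{122232}{1349}$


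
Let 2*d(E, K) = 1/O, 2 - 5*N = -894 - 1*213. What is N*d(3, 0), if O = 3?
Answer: 1109/30 ≈ 36.967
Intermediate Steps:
N = 1109/5 (N = 2/5 - (-894 - 1*213)/5 = 2/5 - (-894 - 213)/5 = 2/5 - 1/5*(-1107) = 2/5 + 1107/5 = 1109/5 ≈ 221.80)
d(E, K) = 1/6 (d(E, K) = (1/2)/3 = (1/2)*(1/3) = 1/6)
N*d(3, 0) = (1109/5)*(1/6) = 1109/30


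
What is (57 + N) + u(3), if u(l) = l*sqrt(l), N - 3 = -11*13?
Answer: -83 + 3*sqrt(3) ≈ -77.804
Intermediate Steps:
N = -140 (N = 3 - 11*13 = 3 - 143 = -140)
u(l) = l**(3/2)
(57 + N) + u(3) = (57 - 140) + 3**(3/2) = -83 + 3*sqrt(3)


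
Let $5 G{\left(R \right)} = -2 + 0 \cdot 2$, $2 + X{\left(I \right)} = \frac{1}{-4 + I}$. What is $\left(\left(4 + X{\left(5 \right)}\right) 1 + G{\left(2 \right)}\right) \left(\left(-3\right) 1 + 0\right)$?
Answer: $- \frac{39}{5} \approx -7.8$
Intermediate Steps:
$X{\left(I \right)} = -2 + \frac{1}{-4 + I}$
$G{\left(R \right)} = - \frac{2}{5}$ ($G{\left(R \right)} = \frac{-2 + 0 \cdot 2}{5} = \frac{-2 + 0}{5} = \frac{1}{5} \left(-2\right) = - \frac{2}{5}$)
$\left(\left(4 + X{\left(5 \right)}\right) 1 + G{\left(2 \right)}\right) \left(\left(-3\right) 1 + 0\right) = \left(\left(4 + \frac{9 - 10}{-4 + 5}\right) 1 - \frac{2}{5}\right) \left(\left(-3\right) 1 + 0\right) = \left(\left(4 + \frac{9 - 10}{1}\right) 1 - \frac{2}{5}\right) \left(-3 + 0\right) = \left(\left(4 + 1 \left(-1\right)\right) 1 - \frac{2}{5}\right) \left(-3\right) = \left(\left(4 - 1\right) 1 - \frac{2}{5}\right) \left(-3\right) = \left(3 \cdot 1 - \frac{2}{5}\right) \left(-3\right) = \left(3 - \frac{2}{5}\right) \left(-3\right) = \frac{13}{5} \left(-3\right) = - \frac{39}{5}$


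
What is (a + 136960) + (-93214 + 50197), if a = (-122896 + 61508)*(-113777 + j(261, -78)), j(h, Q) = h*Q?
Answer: 8234373323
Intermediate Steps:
j(h, Q) = Q*h
a = 8234279380 (a = (-122896 + 61508)*(-113777 - 78*261) = -61388*(-113777 - 20358) = -61388*(-134135) = 8234279380)
(a + 136960) + (-93214 + 50197) = (8234279380 + 136960) + (-93214 + 50197) = 8234416340 - 43017 = 8234373323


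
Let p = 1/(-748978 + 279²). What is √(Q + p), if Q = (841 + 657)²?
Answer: √1010755216192455939/671137 ≈ 1498.0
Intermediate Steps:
Q = 2244004 (Q = 1498² = 2244004)
p = -1/671137 (p = 1/(-748978 + 77841) = 1/(-671137) = -1/671137 ≈ -1.4900e-6)
√(Q + p) = √(2244004 - 1/671137) = √(1506034112547/671137) = √1010755216192455939/671137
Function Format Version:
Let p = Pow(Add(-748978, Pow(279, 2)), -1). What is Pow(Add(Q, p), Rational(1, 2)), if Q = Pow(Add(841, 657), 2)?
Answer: Mul(Rational(1, 671137), Pow(1010755216192455939, Rational(1, 2))) ≈ 1498.0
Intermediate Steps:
Q = 2244004 (Q = Pow(1498, 2) = 2244004)
p = Rational(-1, 671137) (p = Pow(Add(-748978, 77841), -1) = Pow(-671137, -1) = Rational(-1, 671137) ≈ -1.4900e-6)
Pow(Add(Q, p), Rational(1, 2)) = Pow(Add(2244004, Rational(-1, 671137)), Rational(1, 2)) = Pow(Rational(1506034112547, 671137), Rational(1, 2)) = Mul(Rational(1, 671137), Pow(1010755216192455939, Rational(1, 2)))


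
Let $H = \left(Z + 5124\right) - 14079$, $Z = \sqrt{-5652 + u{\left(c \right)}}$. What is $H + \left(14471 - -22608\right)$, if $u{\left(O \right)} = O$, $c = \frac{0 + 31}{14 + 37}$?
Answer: $28124 + \frac{i \sqrt{14699271}}{51} \approx 28124.0 + 75.176 i$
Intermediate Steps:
$c = \frac{31}{51} \approx 0.60784$
$Z = \frac{i \sqrt{14699271}}{51}$ ($Z = \sqrt{-5652 + \frac{31}{51}} = \sqrt{- \frac{288221}{51}} = \frac{i \sqrt{14699271}}{51} \approx 75.176 i$)
$H = -8955 + \frac{i \sqrt{14699271}}{51}$ ($H = \left(\frac{i \sqrt{14699271}}{51} + 5124\right) - 14079 = \left(5124 + \frac{i \sqrt{14699271}}{51}\right) - 14079 = -8955 + \frac{i \sqrt{14699271}}{51} \approx -8955.0 + 75.176 i$)
$H + \left(14471 - -22608\right) = \left(-8955 + \frac{i \sqrt{14699271}}{51}\right) + \left(14471 - -22608\right) = \left(-8955 + \frac{i \sqrt{14699271}}{51}\right) + \left(14471 + 22608\right) = \left(-8955 + \frac{i \sqrt{14699271}}{51}\right) + 37079 = 28124 + \frac{i \sqrt{14699271}}{51}$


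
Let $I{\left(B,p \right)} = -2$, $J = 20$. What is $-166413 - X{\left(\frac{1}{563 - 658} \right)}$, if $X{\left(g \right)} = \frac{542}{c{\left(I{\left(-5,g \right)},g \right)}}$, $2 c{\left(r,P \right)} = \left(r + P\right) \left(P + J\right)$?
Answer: $- \frac{60349709717}{362709} \approx -1.6639 \cdot 10^{5}$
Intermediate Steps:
$c{\left(r,P \right)} = \frac{\left(20 + P\right) \left(P + r\right)}{2}$ ($c{\left(r,P \right)} = \frac{\left(r + P\right) \left(P + 20\right)}{2} = \frac{\left(P + r\right) \left(20 + P\right)}{2} = \frac{\left(20 + P\right) \left(P + r\right)}{2}$)
$X{\left(g \right)} = \frac{542}{-20 + \frac{g^{2}}{2} + 9 g}$ ($X{\left(g \right)} = \frac{542}{\frac{g^{2}}{2} + 10 g + 10 \left(-2\right) + \frac{1}{2} g \left(-2\right)} = \frac{542}{\frac{g^{2}}{2} + 10 g - 20 - g} = \frac{542}{-20 + \frac{g^{2}}{2} + 9 g}$)
$-166413 - X{\left(\frac{1}{563 - 658} \right)} = -166413 - \frac{1084}{-40 + \left(\frac{1}{563 - 658}\right)^{2} + \frac{18}{563 - 658}} = -166413 - \frac{1084}{-40 + \left(\frac{1}{-95}\right)^{2} + \frac{18}{-95}} = -166413 - \frac{1084}{-40 + \left(- \frac{1}{95}\right)^{2} + 18 \left(- \frac{1}{95}\right)} = -166413 - \frac{1084}{-40 + \frac{1}{9025} - \frac{18}{95}} = -166413 - \frac{1084}{- \frac{362709}{9025}} = -166413 - 1084 \left(- \frac{9025}{362709}\right) = -166413 - - \frac{9783100}{362709} = -166413 + \frac{9783100}{362709} = - \frac{60349709717}{362709}$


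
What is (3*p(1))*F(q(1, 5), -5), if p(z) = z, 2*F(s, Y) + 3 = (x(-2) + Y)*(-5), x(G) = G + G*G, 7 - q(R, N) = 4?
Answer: 18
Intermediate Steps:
q(R, N) = 3 (q(R, N) = 7 - 1*4 = 7 - 4 = 3)
x(G) = G + G**2
F(s, Y) = -13/2 - 5*Y/2 (F(s, Y) = -3/2 + ((-2*(1 - 2) + Y)*(-5))/2 = -3/2 + ((-2*(-1) + Y)*(-5))/2 = -3/2 + ((2 + Y)*(-5))/2 = -3/2 + (-10 - 5*Y)/2 = -3/2 + (-5 - 5*Y/2) = -13/2 - 5*Y/2)
(3*p(1))*F(q(1, 5), -5) = (3*1)*(-13/2 - 5/2*(-5)) = 3*(-13/2 + 25/2) = 3*6 = 18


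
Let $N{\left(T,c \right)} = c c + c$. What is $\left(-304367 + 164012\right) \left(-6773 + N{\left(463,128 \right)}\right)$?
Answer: $-1366917345$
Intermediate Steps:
$N{\left(T,c \right)} = c + c^{2}$ ($N{\left(T,c \right)} = c^{2} + c = c + c^{2}$)
$\left(-304367 + 164012\right) \left(-6773 + N{\left(463,128 \right)}\right) = \left(-304367 + 164012\right) \left(-6773 + 128 \left(1 + 128\right)\right) = - 140355 \left(-6773 + 128 \cdot 129\right) = - 140355 \left(-6773 + 16512\right) = \left(-140355\right) 9739 = -1366917345$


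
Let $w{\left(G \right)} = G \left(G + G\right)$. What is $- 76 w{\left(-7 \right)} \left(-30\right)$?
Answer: $223440$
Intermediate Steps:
$w{\left(G \right)} = 2 G^{2}$ ($w{\left(G \right)} = G 2 G = 2 G^{2}$)
$- 76 w{\left(-7 \right)} \left(-30\right) = - 76 \cdot 2 \left(-7\right)^{2} \left(-30\right) = - 76 \cdot 2 \cdot 49 \left(-30\right) = \left(-76\right) 98 \left(-30\right) = \left(-7448\right) \left(-30\right) = 223440$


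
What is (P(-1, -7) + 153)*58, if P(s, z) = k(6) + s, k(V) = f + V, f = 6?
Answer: 9512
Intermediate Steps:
k(V) = 6 + V
P(s, z) = 12 + s (P(s, z) = (6 + 6) + s = 12 + s)
(P(-1, -7) + 153)*58 = ((12 - 1) + 153)*58 = (11 + 153)*58 = 164*58 = 9512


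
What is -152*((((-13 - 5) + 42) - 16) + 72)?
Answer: -12160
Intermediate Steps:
-152*((((-13 - 5) + 42) - 16) + 72) = -152*(((-18 + 42) - 16) + 72) = -152*((24 - 16) + 72) = -152*(8 + 72) = -152*80 = -12160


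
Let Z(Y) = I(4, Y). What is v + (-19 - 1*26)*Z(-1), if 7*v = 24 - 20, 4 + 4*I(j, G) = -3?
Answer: 2221/28 ≈ 79.321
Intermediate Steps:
I(j, G) = -7/4 (I(j, G) = -1 + (¼)*(-3) = -1 - ¾ = -7/4)
Z(Y) = -7/4
v = 4/7 (v = (24 - 20)/7 = (⅐)*4 = 4/7 ≈ 0.57143)
v + (-19 - 1*26)*Z(-1) = 4/7 + (-19 - 1*26)*(-7/4) = 4/7 + (-19 - 26)*(-7/4) = 4/7 - 45*(-7/4) = 4/7 + 315/4 = 2221/28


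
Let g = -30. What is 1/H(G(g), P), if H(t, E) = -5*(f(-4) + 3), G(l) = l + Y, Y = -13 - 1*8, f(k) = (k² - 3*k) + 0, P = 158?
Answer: -1/155 ≈ -0.0064516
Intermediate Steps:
f(k) = k² - 3*k
Y = -21 (Y = -13 - 8 = -21)
G(l) = -21 + l (G(l) = l - 21 = -21 + l)
H(t, E) = -155 (H(t, E) = -5*(-4*(-3 - 4) + 3) = -5*(-4*(-7) + 3) = -5*(28 + 3) = -5*31 = -155)
1/H(G(g), P) = 1/(-155) = -1/155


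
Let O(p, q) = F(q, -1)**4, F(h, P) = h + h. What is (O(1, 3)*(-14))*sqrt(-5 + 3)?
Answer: -18144*I*sqrt(2) ≈ -25660.0*I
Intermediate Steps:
F(h, P) = 2*h
O(p, q) = 16*q**4 (O(p, q) = (2*q)**4 = 16*q**4)
(O(1, 3)*(-14))*sqrt(-5 + 3) = ((16*3**4)*(-14))*sqrt(-5 + 3) = ((16*81)*(-14))*sqrt(-2) = (1296*(-14))*(I*sqrt(2)) = -18144*I*sqrt(2)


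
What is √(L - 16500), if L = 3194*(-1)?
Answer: I*√19694 ≈ 140.34*I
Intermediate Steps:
L = -3194
√(L - 16500) = √(-3194 - 16500) = √(-19694) = I*√19694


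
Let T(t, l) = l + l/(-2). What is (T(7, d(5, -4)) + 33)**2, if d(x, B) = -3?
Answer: 3969/4 ≈ 992.25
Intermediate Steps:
T(t, l) = l/2 (T(t, l) = l + l*(-1/2) = l - l/2 = l/2)
(T(7, d(5, -4)) + 33)**2 = ((1/2)*(-3) + 33)**2 = (-3/2 + 33)**2 = (63/2)**2 = 3969/4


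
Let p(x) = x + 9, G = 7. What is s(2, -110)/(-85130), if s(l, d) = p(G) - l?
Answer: -7/42565 ≈ -0.00016445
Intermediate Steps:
p(x) = 9 + x
s(l, d) = 16 - l (s(l, d) = (9 + 7) - l = 16 - l)
s(2, -110)/(-85130) = (16 - 1*2)/(-85130) = (16 - 2)*(-1/85130) = 14*(-1/85130) = -7/42565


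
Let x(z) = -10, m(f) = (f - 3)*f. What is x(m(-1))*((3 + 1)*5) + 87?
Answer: -113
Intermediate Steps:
m(f) = f*(-3 + f) (m(f) = (-3 + f)*f = f*(-3 + f))
x(m(-1))*((3 + 1)*5) + 87 = -10*(3 + 1)*5 + 87 = -40*5 + 87 = -10*20 + 87 = -200 + 87 = -113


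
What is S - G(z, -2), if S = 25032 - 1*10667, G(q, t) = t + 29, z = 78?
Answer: 14338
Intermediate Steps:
G(q, t) = 29 + t
S = 14365 (S = 25032 - 10667 = 14365)
S - G(z, -2) = 14365 - (29 - 2) = 14365 - 1*27 = 14365 - 27 = 14338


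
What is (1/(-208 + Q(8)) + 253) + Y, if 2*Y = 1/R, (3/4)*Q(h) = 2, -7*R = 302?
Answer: 23531517/93016 ≈ 252.98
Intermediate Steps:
R = -302/7 (R = -⅐*302 = -302/7 ≈ -43.143)
Q(h) = 8/3 (Q(h) = (4/3)*2 = 8/3)
Y = -7/604 (Y = 1/(2*(-302/7)) = (½)*(-7/302) = -7/604 ≈ -0.011589)
(1/(-208 + Q(8)) + 253) + Y = (1/(-208 + 8/3) + 253) - 7/604 = (1/(-616/3) + 253) - 7/604 = (-3/616 + 253) - 7/604 = 155845/616 - 7/604 = 23531517/93016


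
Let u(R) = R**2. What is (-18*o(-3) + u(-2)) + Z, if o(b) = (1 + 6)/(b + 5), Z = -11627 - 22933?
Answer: -34619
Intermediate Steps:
Z = -34560
o(b) = 7/(5 + b)
(-18*o(-3) + u(-2)) + Z = (-126/(5 - 3) + (-2)**2) - 34560 = (-126/2 + 4) - 34560 = (-18*7/2 + 4) - 34560 = (-63 + 4) - 34560 = -59 - 34560 = -34619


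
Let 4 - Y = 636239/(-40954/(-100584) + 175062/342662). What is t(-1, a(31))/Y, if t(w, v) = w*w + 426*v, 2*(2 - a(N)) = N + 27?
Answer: 90978130752439/5482171743154072 ≈ 0.016595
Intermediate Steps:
a(N) = -23/2 - N/2 (a(N) = 2 - (N + 27)/2 = 2 - (27 + N)/2 = 2 + (-27/2 - N/2) = -23/2 - N/2)
t(w, v) = w² + 426*v
Y = -5482171743154072/7910453939 (Y = 4 - 636239/(-40954/(-100584) + 175062/342662) = 4 - 636239/(-40954*(-1/100584) + 175062*(1/342662)) = 4 - 636239/(20477/50292 + 87531/171331) = 4 - 636239/7910453939/8616578652 = 4 - 636239*8616578652/7910453939 = 4 - 1*5482203384969828/7910453939 = 4 - 5482203384969828/7910453939 = -5482171743154072/7910453939 ≈ -6.9303e+5)
t(-1, a(31))/Y = ((-1)² + 426*(-23/2 - ½*31))/(-5482171743154072/7910453939) = (1 + 426*(-23/2 - 31/2))*(-7910453939/5482171743154072) = (1 + 426*(-27))*(-7910453939/5482171743154072) = (1 - 11502)*(-7910453939/5482171743154072) = -11501*(-7910453939/5482171743154072) = 90978130752439/5482171743154072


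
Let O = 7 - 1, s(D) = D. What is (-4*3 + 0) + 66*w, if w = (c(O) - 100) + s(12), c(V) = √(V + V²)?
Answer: -5820 + 66*√42 ≈ -5392.3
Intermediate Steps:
O = 6
w = -88 + √42 (w = (√(6*(1 + 6)) - 100) + 12 = (√(6*7) - 100) + 12 = (√42 - 100) + 12 = (-100 + √42) + 12 = -88 + √42 ≈ -81.519)
(-4*3 + 0) + 66*w = (-4*3 + 0) + 66*(-88 + √42) = (-12 + 0) + (-5808 + 66*√42) = -12 + (-5808 + 66*√42) = -5820 + 66*√42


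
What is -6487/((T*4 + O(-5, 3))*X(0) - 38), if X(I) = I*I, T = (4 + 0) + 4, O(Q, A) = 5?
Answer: 6487/38 ≈ 170.71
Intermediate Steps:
T = 8 (T = 4 + 4 = 8)
X(I) = I**2
-6487/((T*4 + O(-5, 3))*X(0) - 38) = -6487/((8*4 + 5)*0**2 - 38) = -6487/((32 + 5)*0 - 38) = -6487/(37*0 - 38) = -6487/(0 - 38) = -6487/(-38) = -6487*(-1/38) = 6487/38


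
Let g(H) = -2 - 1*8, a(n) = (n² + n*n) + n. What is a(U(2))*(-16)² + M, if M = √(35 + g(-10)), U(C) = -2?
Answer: 1541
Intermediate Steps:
a(n) = n + 2*n² (a(n) = (n² + n²) + n = 2*n² + n = n + 2*n²)
g(H) = -10 (g(H) = -2 - 8 = -10)
M = 5 (M = √(35 - 10) = √25 = 5)
a(U(2))*(-16)² + M = -2*(1 + 2*(-2))*(-16)² + 5 = -2*(1 - 4)*256 + 5 = -2*(-3)*256 + 5 = 6*256 + 5 = 1536 + 5 = 1541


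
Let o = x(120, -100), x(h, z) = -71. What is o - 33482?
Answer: -33553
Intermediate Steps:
o = -71
o - 33482 = -71 - 33482 = -33553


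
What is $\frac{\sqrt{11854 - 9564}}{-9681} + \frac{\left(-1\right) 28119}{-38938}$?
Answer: $\frac{28119}{38938} - \frac{\sqrt{2290}}{9681} \approx 0.71721$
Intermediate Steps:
$\frac{\sqrt{11854 - 9564}}{-9681} + \frac{\left(-1\right) 28119}{-38938} = \sqrt{2290} \left(- \frac{1}{9681}\right) - - \frac{28119}{38938} = - \frac{\sqrt{2290}}{9681} + \frac{28119}{38938} = \frac{28119}{38938} - \frac{\sqrt{2290}}{9681}$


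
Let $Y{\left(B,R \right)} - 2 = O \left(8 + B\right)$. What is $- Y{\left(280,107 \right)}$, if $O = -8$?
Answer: $2302$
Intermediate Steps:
$Y{\left(B,R \right)} = -62 - 8 B$ ($Y{\left(B,R \right)} = 2 - 8 \left(8 + B\right) = 2 - \left(64 + 8 B\right) = -62 - 8 B$)
$- Y{\left(280,107 \right)} = - (-62 - 2240) = \left(-1\right) \left(-2302\right) = 2302$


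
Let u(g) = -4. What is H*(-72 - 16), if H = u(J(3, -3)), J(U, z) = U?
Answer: 352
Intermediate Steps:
H = -4
H*(-72 - 16) = -4*(-72 - 16) = -4*(-88) = 352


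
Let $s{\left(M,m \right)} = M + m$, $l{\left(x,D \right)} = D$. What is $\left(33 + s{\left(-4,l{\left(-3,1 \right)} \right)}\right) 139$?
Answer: $4170$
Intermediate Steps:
$\left(33 + s{\left(-4,l{\left(-3,1 \right)} \right)}\right) 139 = \left(33 + \left(-4 + 1\right)\right) 139 = \left(33 - 3\right) 139 = 30 \cdot 139 = 4170$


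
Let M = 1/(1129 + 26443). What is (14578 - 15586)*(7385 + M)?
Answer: -51312043692/6893 ≈ -7.4441e+6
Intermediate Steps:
M = 1/27572 ≈ 3.6269e-5
(14578 - 15586)*(7385 + M) = (14578 - 15586)*(7385 + 1/27572) = -1008*203619221/27572 = -51312043692/6893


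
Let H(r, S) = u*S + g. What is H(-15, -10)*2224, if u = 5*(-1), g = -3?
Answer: 104528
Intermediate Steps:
u = -5
H(r, S) = -3 - 5*S (H(r, S) = -5*S - 3 = -3 - 5*S)
H(-15, -10)*2224 = (-3 - 5*(-10))*2224 = (-3 + 50)*2224 = 47*2224 = 104528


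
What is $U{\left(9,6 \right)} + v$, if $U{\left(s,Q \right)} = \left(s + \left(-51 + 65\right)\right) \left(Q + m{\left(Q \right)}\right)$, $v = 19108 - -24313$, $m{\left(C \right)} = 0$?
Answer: $43559$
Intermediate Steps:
$v = 43421$ ($v = 19108 + 24313 = 43421$)
$U{\left(s,Q \right)} = Q \left(14 + s\right)$ ($U{\left(s,Q \right)} = \left(s + \left(-51 + 65\right)\right) \left(Q + 0\right) = \left(s + 14\right) Q = \left(14 + s\right) Q = Q \left(14 + s\right)$)
$U{\left(9,6 \right)} + v = 6 \left(14 + 9\right) + 43421 = 6 \cdot 23 + 43421 = 138 + 43421 = 43559$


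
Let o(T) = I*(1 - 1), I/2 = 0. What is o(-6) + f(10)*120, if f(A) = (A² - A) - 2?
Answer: 10560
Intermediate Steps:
I = 0 (I = 2*0 = 0)
f(A) = -2 + A² - A
o(T) = 0 (o(T) = 0*(1 - 1) = 0*0 = 0)
o(-6) + f(10)*120 = 0 + (-2 + 10² - 1*10)*120 = 0 + (-2 + 100 - 10)*120 = 0 + 88*120 = 0 + 10560 = 10560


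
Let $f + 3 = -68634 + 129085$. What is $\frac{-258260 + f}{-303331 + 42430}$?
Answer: $\frac{197812}{260901} \approx 0.75819$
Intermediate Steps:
$f = 60448$ ($f = -3 + \left(-68634 + 129085\right) = -3 + 60451 = 60448$)
$\frac{-258260 + f}{-303331 + 42430} = \frac{-258260 + 60448}{-303331 + 42430} = - \frac{197812}{-260901} = \left(-197812\right) \left(- \frac{1}{260901}\right) = \frac{197812}{260901}$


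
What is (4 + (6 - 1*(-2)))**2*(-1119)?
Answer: -161136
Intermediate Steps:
(4 + (6 - 1*(-2)))**2*(-1119) = (4 + (6 + 2))**2*(-1119) = (4 + 8)**2*(-1119) = 12**2*(-1119) = 144*(-1119) = -161136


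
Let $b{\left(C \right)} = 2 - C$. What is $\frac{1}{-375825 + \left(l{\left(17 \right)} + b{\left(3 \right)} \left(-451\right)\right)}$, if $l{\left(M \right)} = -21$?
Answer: $- \frac{1}{375395} \approx -2.6639 \cdot 10^{-6}$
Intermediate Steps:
$\frac{1}{-375825 + \left(l{\left(17 \right)} + b{\left(3 \right)} \left(-451\right)\right)} = \frac{1}{-375825 - \left(21 - \left(2 - 3\right) \left(-451\right)\right)} = \frac{1}{-375825 - -430} = \frac{1}{-375825 + \left(-21 + 451\right)} = \frac{1}{-375825 + 430} = \frac{1}{-375395} = - \frac{1}{375395}$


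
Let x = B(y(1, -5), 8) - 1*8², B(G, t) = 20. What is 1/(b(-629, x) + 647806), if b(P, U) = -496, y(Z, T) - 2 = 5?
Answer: 1/647310 ≈ 1.5449e-6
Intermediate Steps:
y(Z, T) = 7 (y(Z, T) = 2 + 5 = 7)
x = -44 (x = 20 - 1*8² = 20 - 1*64 = 20 - 64 = -44)
1/(b(-629, x) + 647806) = 1/(-496 + 647806) = 1/647310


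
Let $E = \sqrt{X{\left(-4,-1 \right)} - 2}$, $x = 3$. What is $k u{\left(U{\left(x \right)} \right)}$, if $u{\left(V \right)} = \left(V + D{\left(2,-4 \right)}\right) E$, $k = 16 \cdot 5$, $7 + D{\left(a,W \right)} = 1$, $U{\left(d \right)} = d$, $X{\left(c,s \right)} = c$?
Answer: $- 240 i \sqrt{6} \approx - 587.88 i$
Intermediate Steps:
$D{\left(a,W \right)} = -6$ ($D{\left(a,W \right)} = -7 + 1 = -6$)
$E = i \sqrt{6}$ ($E = \sqrt{-4 - 2} = \sqrt{-6} = i \sqrt{6} \approx 2.4495 i$)
$k = 80$
$u{\left(V \right)} = i \sqrt{6} \left(-6 + V\right)$ ($u{\left(V \right)} = \left(V - 6\right) i \sqrt{6} = \left(-6 + V\right) i \sqrt{6} = i \sqrt{6} \left(-6 + V\right)$)
$k u{\left(U{\left(x \right)} \right)} = 80 i \sqrt{6} \left(-6 + 3\right) = 80 i \sqrt{6} \left(-3\right) = 80 \left(- 3 i \sqrt{6}\right) = - 240 i \sqrt{6}$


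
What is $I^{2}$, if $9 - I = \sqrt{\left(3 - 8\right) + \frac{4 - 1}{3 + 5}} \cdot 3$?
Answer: $\frac{315}{8} - \frac{27 i \sqrt{74}}{2} \approx 39.375 - 116.13 i$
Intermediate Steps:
$I = 9 - \frac{3 i \sqrt{74}}{4}$ ($I = 9 - \sqrt{\left(3 - 8\right) + \frac{4 - 1}{3 + 5}} \cdot 3 = 9 - \sqrt{\left(3 - 8\right) + \frac{3}{8}} \cdot 3 = 9 - \sqrt{-5 + 3 \cdot \frac{1}{8}} \cdot 3 = 9 - \sqrt{-5 + \frac{3}{8}} \cdot 3 = 9 - \sqrt{- \frac{37}{8}} \cdot 3 = 9 - \frac{i \sqrt{74}}{4} \cdot 3 = 9 - \frac{3 i \sqrt{74}}{4} \approx 9.0 - 6.4517 i$)
$I^{2} = \left(9 - \frac{3 i \sqrt{74}}{4}\right)^{2}$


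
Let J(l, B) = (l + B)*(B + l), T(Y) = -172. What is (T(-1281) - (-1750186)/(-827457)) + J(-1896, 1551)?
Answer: 98343996635/827457 ≈ 1.1885e+5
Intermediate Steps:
J(l, B) = (B + l)² (J(l, B) = (B + l)*(B + l) = (B + l)²)
(T(-1281) - (-1750186)/(-827457)) + J(-1896, 1551) = (-172 - (-1750186)/(-827457)) + (1551 - 1896)² = (-172 - (-1750186)*(-1)/827457) + (-345)² = (-172 - 1*1750186/827457) + 119025 = (-172 - 1750186/827457) + 119025 = -144072790/827457 + 119025 = 98343996635/827457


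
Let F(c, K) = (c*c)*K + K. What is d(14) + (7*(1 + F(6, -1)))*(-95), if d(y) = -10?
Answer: 23930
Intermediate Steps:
F(c, K) = K + K*c**2 (F(c, K) = c**2*K + K = K*c**2 + K = K + K*c**2)
d(14) + (7*(1 + F(6, -1)))*(-95) = -10 + (7*(1 - (1 + 6**2)))*(-95) = -10 + (7*(1 - (1 + 36)))*(-95) = -10 + (7*(1 - 1*37))*(-95) = -10 + (7*(1 - 37))*(-95) = -10 + (7*(-36))*(-95) = -10 - 252*(-95) = -10 + 23940 = 23930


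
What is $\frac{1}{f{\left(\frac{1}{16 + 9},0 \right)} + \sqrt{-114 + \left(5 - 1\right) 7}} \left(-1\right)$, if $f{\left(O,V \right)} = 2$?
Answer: $\frac{i}{\sqrt{86} - 2 i} \approx -0.022222 + 0.10304 i$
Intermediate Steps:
$\frac{1}{f{\left(\frac{1}{16 + 9},0 \right)} + \sqrt{-114 + \left(5 - 1\right) 7}} \left(-1\right) = \frac{1}{2 + \sqrt{-114 + \left(5 - 1\right) 7}} \left(-1\right) = \frac{1}{2 + \sqrt{-114 + 4 \cdot 7}} \left(-1\right) = \frac{1}{2 + \sqrt{-114 + 28}} \left(-1\right) = \frac{1}{2 + \sqrt{-86}} \left(-1\right) = \frac{1}{2 + i \sqrt{86}} \left(-1\right) = - \frac{1}{2 + i \sqrt{86}}$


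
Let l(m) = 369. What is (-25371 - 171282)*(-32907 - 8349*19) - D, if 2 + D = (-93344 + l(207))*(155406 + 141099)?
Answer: 65234074691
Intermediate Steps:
D = -27567552377 (D = -2 + (-93344 + 369)*(155406 + 141099) = -2 - 92975*296505 = -2 - 27567552375 = -27567552377)
(-25371 - 171282)*(-32907 - 8349*19) - D = (-25371 - 171282)*(-32907 - 8349*19) - 1*(-27567552377) = -196653*(-32907 - 158631) + 27567552377 = -196653*(-191538) + 27567552377 = 37666522314 + 27567552377 = 65234074691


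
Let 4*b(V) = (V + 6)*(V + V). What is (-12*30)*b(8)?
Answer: -20160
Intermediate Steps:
b(V) = V*(6 + V)/2 (b(V) = ((V + 6)*(V + V))/4 = ((6 + V)*(2*V))/4 = (2*V*(6 + V))/4 = V*(6 + V)/2)
(-12*30)*b(8) = (-12*30)*((½)*8*(6 + 8)) = -180*8*14 = -360*56 = -20160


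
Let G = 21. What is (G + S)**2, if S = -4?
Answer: 289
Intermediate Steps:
(G + S)**2 = (21 - 4)**2 = 17**2 = 289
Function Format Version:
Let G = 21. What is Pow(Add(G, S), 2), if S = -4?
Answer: 289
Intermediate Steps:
Pow(Add(G, S), 2) = Pow(Add(21, -4), 2) = Pow(17, 2) = 289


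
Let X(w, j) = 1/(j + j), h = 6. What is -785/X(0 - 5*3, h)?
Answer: -9420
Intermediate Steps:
X(w, j) = 1/(2*j)
-785/X(0 - 5*3, h) = -785/((½)/6) = -785/((½)*(⅙)) = -785/1/12 = -785*12 = -9420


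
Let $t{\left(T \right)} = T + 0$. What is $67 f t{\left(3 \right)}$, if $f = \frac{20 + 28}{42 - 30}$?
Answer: $804$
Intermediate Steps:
$t{\left(T \right)} = T$
$f = 4$ ($f = \frac{48}{12} = 48 \cdot \frac{1}{12} = 4$)
$67 f t{\left(3 \right)} = 67 \cdot 4 \cdot 3 = 268 \cdot 3 = 804$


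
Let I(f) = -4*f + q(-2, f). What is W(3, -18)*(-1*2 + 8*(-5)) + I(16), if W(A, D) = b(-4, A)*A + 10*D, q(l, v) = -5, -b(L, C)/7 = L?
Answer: 3963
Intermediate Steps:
b(L, C) = -7*L
W(A, D) = 10*D + 28*A (W(A, D) = (-7*(-4))*A + 10*D = 28*A + 10*D = 10*D + 28*A)
I(f) = -5 - 4*f (I(f) = -4*f - 5 = -5 - 4*f)
W(3, -18)*(-1*2 + 8*(-5)) + I(16) = (10*(-18) + 28*3)*(-1*2 + 8*(-5)) + (-5 - 4*16) = (-180 + 84)*(-2 - 40) + (-5 - 64) = -96*(-42) - 69 = 4032 - 69 = 3963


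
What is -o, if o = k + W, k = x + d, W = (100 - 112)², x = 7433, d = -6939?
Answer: -638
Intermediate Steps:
W = 144 (W = (-12)² = 144)
k = 494 (k = 7433 - 6939 = 494)
o = 638 (o = 494 + 144 = 638)
-o = -1*638 = -638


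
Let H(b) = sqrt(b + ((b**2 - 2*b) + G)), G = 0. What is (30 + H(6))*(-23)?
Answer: -690 - 23*sqrt(30) ≈ -815.98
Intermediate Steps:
H(b) = sqrt(b**2 - b) (H(b) = sqrt(b + ((b**2 - 2*b) + 0)) = sqrt(b + (b**2 - 2*b)) = sqrt(b**2 - b))
(30 + H(6))*(-23) = (30 + sqrt(6*(-1 + 6)))*(-23) = (30 + sqrt(6*5))*(-23) = (30 + sqrt(30))*(-23) = -690 - 23*sqrt(30)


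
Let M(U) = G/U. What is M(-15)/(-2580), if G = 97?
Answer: 97/38700 ≈ 0.0025065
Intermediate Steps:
M(U) = 97/U
M(-15)/(-2580) = (97/(-15))/(-2580) = (97*(-1/15))*(-1/2580) = -97/15*(-1/2580) = 97/38700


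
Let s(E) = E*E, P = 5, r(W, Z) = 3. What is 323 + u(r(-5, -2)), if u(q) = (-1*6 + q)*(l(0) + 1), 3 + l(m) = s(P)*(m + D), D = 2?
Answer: 179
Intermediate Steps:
s(E) = E**2
l(m) = 47 + 25*m (l(m) = -3 + 5**2*(m + 2) = -3 + 25*(2 + m) = -3 + (50 + 25*m) = 47 + 25*m)
u(q) = -288 + 48*q (u(q) = (-1*6 + q)*((47 + 25*0) + 1) = (-6 + q)*((47 + 0) + 1) = (-6 + q)*(47 + 1) = (-6 + q)*48 = -288 + 48*q)
323 + u(r(-5, -2)) = 323 + (-288 + 48*3) = 323 + (-288 + 144) = 323 - 144 = 179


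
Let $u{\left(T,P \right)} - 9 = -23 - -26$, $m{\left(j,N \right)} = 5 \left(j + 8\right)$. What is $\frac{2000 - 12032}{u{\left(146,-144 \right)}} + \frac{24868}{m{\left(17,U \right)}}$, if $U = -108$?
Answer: $- \frac{79632}{125} \approx -637.06$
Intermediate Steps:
$m{\left(j,N \right)} = 40 + 5 j$ ($m{\left(j,N \right)} = 5 \left(8 + j\right) = 40 + 5 j$)
$u{\left(T,P \right)} = 12$ ($u{\left(T,P \right)} = 9 - -3 = 9 + \left(-23 + 26\right) = 9 + 3 = 12$)
$\frac{2000 - 12032}{u{\left(146,-144 \right)}} + \frac{24868}{m{\left(17,U \right)}} = \frac{2000 - 12032}{12} + \frac{24868}{40 + 5 \cdot 17} = \left(-10032\right) \frac{1}{12} + \frac{24868}{40 + 85} = -836 + \frac{24868}{125} = - \frac{79632}{125}$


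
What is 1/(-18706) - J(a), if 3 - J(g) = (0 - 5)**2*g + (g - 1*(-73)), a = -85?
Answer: -40030841/18706 ≈ -2140.0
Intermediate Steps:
J(g) = -70 - 26*g (J(g) = 3 - ((0 - 5)**2*g + (g - 1*(-73))) = 3 - ((-5)**2*g + (g + 73)) = 3 - (25*g + (73 + g)) = 3 - (73 + 26*g) = 3 + (-73 - 26*g) = -70 - 26*g)
1/(-18706) - J(a) = 1/(-18706) - (-70 - 26*(-85)) = -1/18706 - (-70 + 2210) = -1/18706 - 1*2140 = -1/18706 - 2140 = -40030841/18706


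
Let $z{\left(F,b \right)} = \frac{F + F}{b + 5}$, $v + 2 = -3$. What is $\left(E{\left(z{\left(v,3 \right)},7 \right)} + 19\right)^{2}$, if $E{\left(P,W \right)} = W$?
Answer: $676$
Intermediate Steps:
$v = -5$ ($v = -2 - 3 = -5$)
$z{\left(F,b \right)} = \frac{2 F}{5 + b}$
$\left(E{\left(z{\left(v,3 \right)},7 \right)} + 19\right)^{2} = \left(7 + 19\right)^{2} = 26^{2} = 676$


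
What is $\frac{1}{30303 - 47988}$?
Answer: $- \frac{1}{17685} \approx -5.6545 \cdot 10^{-5}$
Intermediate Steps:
$\frac{1}{30303 - 47988} = \frac{1}{-17685} = - \frac{1}{17685}$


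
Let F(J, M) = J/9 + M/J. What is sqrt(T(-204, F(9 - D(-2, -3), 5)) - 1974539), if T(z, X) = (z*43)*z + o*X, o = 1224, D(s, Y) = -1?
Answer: I*sqrt(183079) ≈ 427.88*I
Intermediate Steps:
F(J, M) = J/9 + M/J (F(J, M) = J*(1/9) + M/J = J/9 + M/J)
T(z, X) = 43*z**2 + 1224*X (T(z, X) = (z*43)*z + 1224*X = (43*z)*z + 1224*X = 43*z**2 + 1224*X)
sqrt(T(-204, F(9 - D(-2, -3), 5)) - 1974539) = sqrt((43*(-204)**2 + 1224*((9 - 1*(-1))/9 + 5/(9 - 1*(-1)))) - 1974539) = sqrt((43*41616 + 1224*((9 + 1)/9 + 5/(9 + 1))) - 1974539) = sqrt((1789488 + 1224*((1/9)*10 + 5/10)) - 1974539) = sqrt((1789488 + 1224*(10/9 + 5*(1/10))) - 1974539) = sqrt((1789488 + 1224*(10/9 + 1/2)) - 1974539) = sqrt((1789488 + 1224*(29/18)) - 1974539) = sqrt((1789488 + 1972) - 1974539) = sqrt(1791460 - 1974539) = sqrt(-183079) = I*sqrt(183079)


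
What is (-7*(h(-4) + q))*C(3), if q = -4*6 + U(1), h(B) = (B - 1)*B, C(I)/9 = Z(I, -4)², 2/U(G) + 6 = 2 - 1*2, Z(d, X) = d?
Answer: 2457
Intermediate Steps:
U(G) = -⅓ (U(G) = 2/(-6 + (2 - 1*2)) = 2/(-6 + (2 - 2)) = 2/(-6 + 0) = 2/(-6) = 2*(-⅙) = -⅓)
C(I) = 9*I²
h(B) = B*(-1 + B) (h(B) = (-1 + B)*B = B*(-1 + B))
q = -73/3 (q = -4*6 - ⅓ = -24 - ⅓ = -73/3 ≈ -24.333)
(-7*(h(-4) + q))*C(3) = (-7*(-4*(-1 - 4) - 73/3))*(9*3²) = (-7*(-4*(-5) - 73/3))*(9*9) = -7*(20 - 73/3)*81 = -7*(-13/3)*81 = (91/3)*81 = 2457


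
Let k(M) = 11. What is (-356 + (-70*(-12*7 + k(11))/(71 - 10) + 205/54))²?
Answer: 781843239961/10850436 ≈ 72056.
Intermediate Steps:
(-356 + (-70*(-12*7 + k(11))/(71 - 10) + 205/54))² = (-356 + (-70*(-12*7 + 11)/(71 - 10) + 205/54))² = (-356 + (-70/(61/(-84 + 11)) + 205*(1/54)))² = (-356 + (-70/(61/(-73)) + 205/54))² = (-356 + (-70/(61*(-1/73)) + 205/54))² = (-356 + (-70/(-61/73) + 205/54))² = (-356 + (-70*(-73/61) + 205/54))² = (-356 + (5110/61 + 205/54))² = (-356 + 288445/3294)² = (-884219/3294)² = 781843239961/10850436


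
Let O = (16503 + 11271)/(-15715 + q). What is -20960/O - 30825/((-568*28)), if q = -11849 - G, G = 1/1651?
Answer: 7585730990802325/364637958048 ≈ 20803.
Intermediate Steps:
G = 1/1651 ≈ 0.00060569
q = -19562700/1651 (q = -11849 - 1*1/1651 = -11849 - 1/1651 = -19562700/1651 ≈ -11849.)
O = -45854874/45508165 (O = (16503 + 11271)/(-15715 - 19562700/1651) = 27774/(-45508165/1651) = 27774*(-1651/45508165) = -45854874/45508165 ≈ -1.0076)
-20960/O - 30825/((-568*28)) = -20960/(-45854874/45508165) - 30825/((-568*28)) = -20960*(-45508165/45854874) - 30825/(-15904) = 476925569200/22927437 - 30825*(-1/15904) = 476925569200/22927437 + 30825/15904 = 7585730990802325/364637958048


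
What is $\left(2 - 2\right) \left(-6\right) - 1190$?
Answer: $-1190$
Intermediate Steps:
$\left(2 - 2\right) \left(-6\right) - 1190 = 0 \left(-6\right) - 1190 = 0 - 1190 = -1190$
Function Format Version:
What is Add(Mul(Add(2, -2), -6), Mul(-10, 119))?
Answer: -1190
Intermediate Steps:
Add(Mul(Add(2, -2), -6), Mul(-10, 119)) = Add(Mul(0, -6), -1190) = Add(0, -1190) = -1190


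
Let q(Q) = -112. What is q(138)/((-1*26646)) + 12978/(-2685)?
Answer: -57585178/11924085 ≈ -4.8293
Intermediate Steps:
q(138)/((-1*26646)) + 12978/(-2685) = -112/((-1*26646)) + 12978/(-2685) = -112/(-26646) + 12978*(-1/2685) = -112*(-1/26646) - 4326/895 = 56/13323 - 4326/895 = -57585178/11924085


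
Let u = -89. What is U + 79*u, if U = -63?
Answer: -7094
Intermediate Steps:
U + 79*u = -63 + 79*(-89) = -63 - 7031 = -7094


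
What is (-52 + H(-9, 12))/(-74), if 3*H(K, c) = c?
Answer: 24/37 ≈ 0.64865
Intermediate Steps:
H(K, c) = c/3
(-52 + H(-9, 12))/(-74) = (-52 + (⅓)*12)/(-74) = (-52 + 4)*(-1/74) = -48*(-1/74) = 24/37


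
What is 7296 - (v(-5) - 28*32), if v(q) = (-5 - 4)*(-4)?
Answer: 8156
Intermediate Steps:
v(q) = 36 (v(q) = -9*(-4) = 36)
7296 - (v(-5) - 28*32) = 7296 - (36 - 28*32) = 7296 - (36 - 896) = 7296 - 1*(-860) = 7296 + 860 = 8156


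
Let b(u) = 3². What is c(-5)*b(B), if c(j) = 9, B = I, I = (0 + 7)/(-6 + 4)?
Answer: 81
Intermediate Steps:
I = -7/2 (I = 7/(-2) = 7*(-½) = -7/2 ≈ -3.5000)
B = -7/2 ≈ -3.5000
b(u) = 9
c(-5)*b(B) = 9*9 = 81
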